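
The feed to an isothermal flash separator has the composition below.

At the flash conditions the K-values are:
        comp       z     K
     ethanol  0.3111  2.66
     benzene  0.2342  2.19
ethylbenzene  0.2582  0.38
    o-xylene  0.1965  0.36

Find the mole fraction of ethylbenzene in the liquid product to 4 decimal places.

Newton iteration, V/F⁰ = 0.39:
  V/F = 0.3900: g = 0.12511, g' = -0.7862 → V/F = 0.5491
  V/F = 0.5491: g = 0.00208, g' = -0.7754 → V/F = 0.5518
Converged at V/F = 0.5518.
Compositions from xᵢ = zᵢ/(1+V/F(Kᵢ−1)), yᵢ = Kᵢxᵢ:
  ethanol: x = 0.1624, y = 0.4319
  benzene: x = 0.1414, y = 0.3096
  ethylbenzene: x = 0.3925, y = 0.1491
  o-xylene: x = 0.3038, y = 0.1094

x_ethylbenzene = 0.3925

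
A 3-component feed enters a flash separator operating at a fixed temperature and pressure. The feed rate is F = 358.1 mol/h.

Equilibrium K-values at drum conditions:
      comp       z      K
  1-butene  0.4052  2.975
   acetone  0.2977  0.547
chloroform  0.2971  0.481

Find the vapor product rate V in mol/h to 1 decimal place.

V = 190.3 mol/h

Iterate (Newton) starting at ψ = 0.68:
  ψ = 0.6800: g = -0.09163, g' = -0.6066 → ψ = 0.5290
  ψ = 0.5290: g = 0.00149, g' = -0.6358 → ψ = 0.5313
Converged at ψ = 0.5313.
Then V = ψ·F = 0.5313·358.1 = 190.3 mol/h and L = F − V = 167.8 mol/h.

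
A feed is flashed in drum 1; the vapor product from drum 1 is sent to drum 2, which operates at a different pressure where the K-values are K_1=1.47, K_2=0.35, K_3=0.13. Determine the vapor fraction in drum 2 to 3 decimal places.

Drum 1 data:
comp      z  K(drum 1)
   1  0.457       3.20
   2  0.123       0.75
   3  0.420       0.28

Drum 1:
Iterate (Newton) starting at ψ₁ = 0.5:
  ψ₁ = 0.500: g = -0.0289, g' = -1.043 → ψ₁ = 0.472
Converged at ψ₁ = 0.472.
Drum-1 compositions:
  1: x = 0.224, y = 0.717
  2: x = 0.139, y = 0.105
  3: x = 0.636, y = 0.178
Drum-2 feed = drum-1 vapor: z₂ = (0.7172, 0.1046, 0.1782).
Drum 2:
Material balance + equilibrium reduce to Σ zᵢ(Kᵢ−1)/(1+ψ₂(Kᵢ−1)) = 0.
Feasibility: ΣzᵢKᵢ = 1.114, Σzᵢ/Kᵢ = 2.157 — both > 1, two phases present.
Newton–Raphson from ψ₂ = 0.51:
  ψ₂ = 0.510: g = -0.1085, g' = -0.638 → ψ₂ = 0.340
  ψ₂ = 0.340: g = -0.0168, g' = -0.463 → ψ₂ = 0.304
  ψ₂ = 0.304: g = -0.0004, g' = -0.439 → ψ₂ = 0.303
Converged at ψ₂ = 0.303.
  1: x = 0.628, y = 0.923
  2: x = 0.130, y = 0.046
  3: x = 0.242, y = 0.031

V/F (drum 2) = 0.303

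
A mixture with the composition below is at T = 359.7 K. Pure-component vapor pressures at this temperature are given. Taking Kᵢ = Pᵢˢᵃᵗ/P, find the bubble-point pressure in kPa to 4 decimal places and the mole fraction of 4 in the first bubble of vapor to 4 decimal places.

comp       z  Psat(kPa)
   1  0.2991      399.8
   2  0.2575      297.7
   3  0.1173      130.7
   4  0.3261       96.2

Pbub = 242.9399 kPa, y_4 = 0.1291

At the bubble point ψ → 0, so ΣzᵢKᵢ = 1 with Kᵢ = Pᵢˢᵃᵗ/P ⇒ P = ΣzᵢPᵢˢᵃᵗ.
P = 0.2991·399.8 + 0.2575·297.7 + 0.1173·130.7 + 0.3261·96.2 = 242.9399 kPa
yᵢ = zᵢPᵢˢᵃᵗ/P ⇒ y_4 = 0.3261·96.2/242.9399 = 0.1291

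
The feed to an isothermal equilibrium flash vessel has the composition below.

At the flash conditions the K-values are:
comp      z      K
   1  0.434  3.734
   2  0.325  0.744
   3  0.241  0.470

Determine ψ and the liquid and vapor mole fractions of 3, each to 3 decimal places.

Let ψ = V/F and solve Σ zᵢ(Kᵢ−1)/(1+ψ(Kᵢ−1)) = 0.
Feasibility: ΣzᵢKᵢ = 1.976, Σzᵢ/Kᵢ = 1.066 — both > 1, two phases present.
Newton iteration, ψ⁰ = 0.67:
  ψ = 0.670: g = 0.1205, g' = -0.598 → ψ = 0.871
  ψ = 0.871: g = 0.0063, g' = -0.553 → ψ = 0.883
Converged at ψ = 0.883.
Compositions from xᵢ = zᵢ/(1+ψ(Kᵢ−1)), yᵢ = Kᵢxᵢ:
  1: x = 0.127, y = 0.475
  2: x = 0.420, y = 0.312
  3: x = 0.453, y = 0.213

ψ = 0.883, x_3 = 0.453, y_3 = 0.213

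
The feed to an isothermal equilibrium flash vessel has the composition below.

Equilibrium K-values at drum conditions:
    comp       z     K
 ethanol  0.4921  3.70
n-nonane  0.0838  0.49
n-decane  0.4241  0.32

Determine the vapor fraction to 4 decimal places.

Rachford–Rice: g(ψ) = Σ zᵢ(Kᵢ−1)/(1+ψ(Kᵢ−1)) = 0.
Feasibility: ΣzᵢKᵢ = 1.9975, Σzᵢ/Kᵢ = 1.6293 — both > 1, two phases present.
Newton–Raphson from ψ = 0.66:
  ψ = 0.6600: g = -0.11003, g' = -1.1585 → ψ = 0.5650
  ψ = 0.5650: g = -0.00228, g' = -1.1226 → ψ = 0.5630
Converged at ψ = 0.5630.

ψ = 0.5630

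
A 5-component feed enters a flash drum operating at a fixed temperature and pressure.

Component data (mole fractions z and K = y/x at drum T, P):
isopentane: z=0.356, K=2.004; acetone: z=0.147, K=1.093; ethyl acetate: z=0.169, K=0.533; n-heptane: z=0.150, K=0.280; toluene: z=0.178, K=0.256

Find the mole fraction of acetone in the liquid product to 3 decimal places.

x_acetone = 0.146

Rachford–Rice: g(β) = Σ zᵢ(Kᵢ−1)/(1+β(Kᵢ−1)) = 0.
g(0) = ΣzᵢKᵢ − 1 = 0.052 and g(1) = 1 − Σzᵢ/Kᵢ = -0.860, so a root lies in (0, 1).
Newton–Raphson from β = 0.5:
  β = 0.500: g = -0.2316, g' = -0.663 → β = 0.151
  β = 0.151: g = -0.0312, g' = -0.537 → β = 0.093
Converged at β = 0.093.
Compositions from xᵢ = zᵢ/(1+β(Kᵢ−1)), yᵢ = Kᵢxᵢ:
  isopentane: x = 0.326, y = 0.653
  acetone: x = 0.146, y = 0.159
  ethyl acetate: x = 0.177, y = 0.094
  n-heptane: x = 0.161, y = 0.045
  toluene: x = 0.191, y = 0.049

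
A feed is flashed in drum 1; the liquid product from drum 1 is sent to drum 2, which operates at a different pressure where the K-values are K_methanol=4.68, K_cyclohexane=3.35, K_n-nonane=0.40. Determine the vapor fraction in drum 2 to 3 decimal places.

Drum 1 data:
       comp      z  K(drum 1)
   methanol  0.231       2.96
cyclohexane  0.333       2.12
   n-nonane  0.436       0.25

Drum 1:
Let ψ₁ = V/F and solve Σ zᵢ(Kᵢ−1)/(1+ψ₁(Kᵢ−1)) = 0.
g(0) = ΣzᵢKᵢ − 1 = 0.499 and g(1) = 1 − Σzᵢ/Kᵢ = -0.979, so a root lies in (0, 1).
Newton–Raphson from ψ₁ = 0.5:
  ψ₁ = 0.500: g = -0.0555, g' = -1.026 → ψ₁ = 0.446
  ψ₁ = 0.446: g = -0.0010, g' = -0.992 → ψ₁ = 0.445
Converged at ψ₁ = 0.445.
Drum-1 compositions:
  methanol: x = 0.123, y = 0.365
  cyclohexane: x = 0.222, y = 0.471
  n-nonane: x = 0.654, y = 0.164
Drum-2 feed = drum-1 liquid: z₂ = (0.1234, 0.2222, 0.6544).
Drum 2:
Rachford–Rice: g(ψ₂) = Σ zᵢ(Kᵢ−1)/(1+ψ₂(Kᵢ−1)) = 0.
Check two-phase: ΣzᵢKᵢ = 1.584 > 1 and Σzᵢ/Kᵢ = 1.729 > 1, so g(0) = 0.584 > 0 and g(1) = -0.729 < 0.
Iterate (Newton) starting at ψ₂ = 0.5:
  ψ₂ = 0.500: g = -0.1609, g' = -0.947 → ψ₂ = 0.330
  ψ₂ = 0.330: g = 0.0094, g' = -1.096 → ψ₂ = 0.339
Converged at ψ₂ = 0.339.
  methanol: x = 0.055, y = 0.257
  cyclohexane: x = 0.124, y = 0.414
  n-nonane: x = 0.821, y = 0.329

V/F (drum 2) = 0.339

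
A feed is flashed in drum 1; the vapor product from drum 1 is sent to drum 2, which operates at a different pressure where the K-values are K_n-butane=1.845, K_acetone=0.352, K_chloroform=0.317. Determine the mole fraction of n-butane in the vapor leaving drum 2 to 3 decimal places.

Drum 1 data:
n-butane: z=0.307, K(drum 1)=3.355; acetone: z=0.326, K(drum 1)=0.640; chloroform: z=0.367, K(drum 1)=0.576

Drum 1:
Let ψ₁ = V/F and solve Σ zᵢ(Kᵢ−1)/(1+ψ₁(Kᵢ−1)) = 0.
Feasibility: ΣzᵢKᵢ = 1.450, Σzᵢ/Kᵢ = 1.238 — both > 1, two phases present.
Newton–Raphson from ψ₁ = 0.5:
  ψ₁ = 0.500: g = -0.0086, g' = -0.528 → ψ₁ = 0.484
Converged at ψ₁ = 0.484.
Drum-1 compositions:
  n-butane: x = 0.143, y = 0.481
  acetone: x = 0.395, y = 0.253
  chloroform: x = 0.462, y = 0.266
Drum-2 feed = drum-1 vapor: z₂ = (0.4814, 0.2527, 0.2660).
Drum 2:
Material balance + equilibrium reduce to Σ zᵢ(Kᵢ−1)/(1+ψ₂(Kᵢ−1)) = 0.
Feasibility: ΣzᵢKᵢ = 1.061, Σzᵢ/Kᵢ = 1.818 — both > 1, two phases present.
Newton iteration, ψ₂⁰ = 0.36:
  ψ₂ = 0.360: g = -0.1425, g' = -0.601 → ψ₂ = 0.123
  ψ₂ = 0.123: g = -0.0076, g' = -0.555 → ψ₂ = 0.109
Converged at ψ₂ = 0.109.
  n-butane: x = 0.441, y = 0.813
  acetone: x = 0.272, y = 0.096
  chloroform: x = 0.287, y = 0.091

y_n-butane (drum 2) = 0.813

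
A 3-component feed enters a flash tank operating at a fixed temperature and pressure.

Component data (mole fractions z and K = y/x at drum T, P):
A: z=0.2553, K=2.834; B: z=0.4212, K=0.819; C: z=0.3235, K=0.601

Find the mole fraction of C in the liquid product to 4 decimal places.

Rachford–Rice: g(V/F) = Σ zᵢ(Kᵢ−1)/(1+V/F(Kᵢ−1)) = 0.
Check two-phase: ΣzᵢKᵢ = 1.2629 > 1 and Σzᵢ/Kᵢ = 1.1426 > 1, so g(0) = 0.2629 > 0 and g(1) = -0.1426 < 0.
Iterate (Newton) starting at V/F = 0.5:
  V/F = 0.5000: g = -0.00082, g' = -0.3307 → V/F = 0.4975
Converged at V/F = 0.4975.
Compositions from xᵢ = zᵢ/(1+V/F(Kᵢ−1)), yᵢ = Kᵢxᵢ:
  A: x = 0.1335, y = 0.3783
  B: x = 0.4629, y = 0.3791
  C: x = 0.4036, y = 0.2426

x_C = 0.4036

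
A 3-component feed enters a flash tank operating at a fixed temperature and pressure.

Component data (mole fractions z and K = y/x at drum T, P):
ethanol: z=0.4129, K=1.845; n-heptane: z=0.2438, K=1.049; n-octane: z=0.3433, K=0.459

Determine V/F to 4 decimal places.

Rachford–Rice: g(V/F) = Σ zᵢ(Kᵢ−1)/(1+V/F(Kᵢ−1)) = 0.
g(0) = ΣzᵢKᵢ − 1 = 0.1751 and g(1) = 1 − Σzᵢ/Kᵢ = -0.2041, so a root lies in (0, 1).
Newton iteration, V/F⁰ = 0.49:
  V/F = 0.4900: g = 0.00569, g' = -0.3340 → V/F = 0.5070
Converged at V/F = 0.5070.

V/F = 0.5070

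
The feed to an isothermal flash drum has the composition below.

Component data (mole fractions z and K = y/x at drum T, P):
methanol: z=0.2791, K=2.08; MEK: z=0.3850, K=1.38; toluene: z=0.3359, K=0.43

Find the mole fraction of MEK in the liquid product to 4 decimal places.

x_MEK = 0.3109

Iterate (Newton) starting at ψ = 0.5:
  ψ = 0.5000: g = 0.05089, g' = -0.3900 → ψ = 0.6305
  ψ = 0.6305: g = -0.00153, g' = -0.4173 → ψ = 0.6268
Converged at ψ = 0.6268.
Compositions from xᵢ = zᵢ/(1+ψ(Kᵢ−1)), yᵢ = Kᵢxᵢ:
  methanol: x = 0.1664, y = 0.3462
  MEK: x = 0.3109, y = 0.4291
  toluene: x = 0.5226, y = 0.2247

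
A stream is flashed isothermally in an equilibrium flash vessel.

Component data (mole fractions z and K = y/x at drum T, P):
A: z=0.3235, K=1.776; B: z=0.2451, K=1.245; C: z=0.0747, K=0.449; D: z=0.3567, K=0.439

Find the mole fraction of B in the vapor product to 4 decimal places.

y_B = 0.2903

Rachford–Rice: g(β) = Σ zᵢ(Kᵢ−1)/(1+β(Kᵢ−1)) = 0.
g(0) = ΣzᵢKᵢ − 1 = 0.0698 and g(1) = 1 − Σzᵢ/Kᵢ = -0.3579, so a root lies in (0, 1).
Iterate (Newton) starting at β = 0.62:
  β = 0.6200: g = -0.14773, g' = -0.4161 → β = 0.2650
  β = 0.2650: g = -0.01865, g' = -0.3330 → β = 0.2090
  β = 0.2090: g = -0.00008, g' = -0.3306 → β = 0.2088
Converged at β = 0.2088.
Compositions from xᵢ = zᵢ/(1+β(Kᵢ−1)), yᵢ = Kᵢxᵢ:
  A: x = 0.2784, y = 0.4944
  B: x = 0.2332, y = 0.2903
  C: x = 0.0844, y = 0.0379
  D: x = 0.4040, y = 0.1774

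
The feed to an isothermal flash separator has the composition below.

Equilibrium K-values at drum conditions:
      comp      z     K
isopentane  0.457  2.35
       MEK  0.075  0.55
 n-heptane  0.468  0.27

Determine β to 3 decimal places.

Rachford–Rice: g(β) = Σ zᵢ(Kᵢ−1)/(1+β(Kᵢ−1)) = 0.
Check two-phase: ΣzᵢKᵢ = 1.242 > 1 and Σzᵢ/Kᵢ = 2.064 > 1, so g(0) = 0.242 > 0 and g(1) = -1.064 < 0.
Newton iteration, β⁰ = 0.31:
  β = 0.310: g = -0.0459, g' = -0.851 → β = 0.256
Converged at β = 0.256.

β = 0.256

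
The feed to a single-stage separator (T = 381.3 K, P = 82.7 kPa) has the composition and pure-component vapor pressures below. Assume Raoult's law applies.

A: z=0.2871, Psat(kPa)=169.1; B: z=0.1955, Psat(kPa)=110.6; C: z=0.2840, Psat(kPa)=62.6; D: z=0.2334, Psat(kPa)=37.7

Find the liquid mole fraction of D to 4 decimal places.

x_D = 0.3210

Raoult's law: Kᵢ = Pᵢˢᵃᵗ/P = Pᵢˢᵃᵗ/82.7.
  K_A = 169.1/82.7 = 2.044740, K_B = 110.6/82.7 = 1.337364, K_C = 62.6/82.7 = 0.756953, K_D = 37.7/82.7 = 0.455865
Let β = V/F and solve Σ zᵢ(Kᵢ−1)/(1+β(Kᵢ−1)) = 0.
Check two-phase: ΣzᵢKᵢ = 1.1699 > 1 and Σzᵢ/Kᵢ = 1.1738 > 1, so g(0) = 0.1699 > 0 and g(1) = -0.1738 < 0.
Newton iteration, β⁰ = 0.56:
  β = 0.5600: g = -0.01785, g' = -0.3059 → β = 0.5016
  β = 0.5016: g = -0.00008, g' = -0.3037 → β = 0.5014
Converged at β = 0.5014.
Compositions from xᵢ = zᵢ/(1+β(Kᵢ−1)), yᵢ = Kᵢxᵢ:
  A: x = 0.1884, y = 0.3852
  B: x = 0.1672, y = 0.2236
  C: x = 0.3234, y = 0.2448
  D: x = 0.3210, y = 0.1463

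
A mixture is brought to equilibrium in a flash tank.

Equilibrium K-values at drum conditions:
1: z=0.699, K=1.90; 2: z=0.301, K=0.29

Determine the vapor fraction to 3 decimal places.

Newton iteration, ψ⁰ = 0.44:
  ψ = 0.440: g = 0.1398, g' = -0.611 → ψ = 0.669
  ψ = 0.669: g = -0.0142, g' = -0.771 → ψ = 0.650
Converged at ψ = 0.650.

ψ = 0.650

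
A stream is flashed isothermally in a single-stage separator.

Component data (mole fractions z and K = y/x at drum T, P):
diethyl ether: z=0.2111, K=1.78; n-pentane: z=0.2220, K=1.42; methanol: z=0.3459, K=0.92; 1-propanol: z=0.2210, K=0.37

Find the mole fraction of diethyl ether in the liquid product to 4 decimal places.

x_diethyl ether = 0.1644

Material balance + equilibrium reduce to Σ zᵢ(Kᵢ−1)/(1+β(Kᵢ−1)) = 0.
Feasibility: ΣzᵢKᵢ = 1.0910, Σzᵢ/Kᵢ = 1.2482 — both > 1, two phases present.
Iterate (Newton) starting at β = 0.59:
  β = 0.5900: g = -0.06315, g' = -0.3100 → β = 0.3863
  β = 0.3863: g = -0.00581, g' = -0.2604 → β = 0.3640
  β = 0.3640: g = -0.00003, g' = -0.2574 → β = 0.3639
Converged at β = 0.3639.
Compositions from xᵢ = zᵢ/(1+β(Kᵢ−1)), yᵢ = Kᵢxᵢ:
  diethyl ether: x = 0.1644, y = 0.2927
  n-pentane: x = 0.1926, y = 0.2735
  methanol: x = 0.3563, y = 0.3278
  1-propanol: x = 0.2867, y = 0.1061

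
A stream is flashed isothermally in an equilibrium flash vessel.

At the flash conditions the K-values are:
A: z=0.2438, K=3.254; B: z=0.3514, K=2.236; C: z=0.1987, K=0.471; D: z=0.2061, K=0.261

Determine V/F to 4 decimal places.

Rachford–Rice: g(V/F) = Σ zᵢ(Kᵢ−1)/(1+V/F(Kᵢ−1)) = 0.
g(0) = ΣzᵢKᵢ − 1 = 0.7264 and g(1) = 1 − Σzᵢ/Kᵢ = -0.4436, so a root lies in (0, 1).
Newton–Raphson from V/F = 0.5:
  V/F = 0.5000: g = 0.14231, g' = -0.8648 → V/F = 0.6646
  V/F = 0.6646: g = -0.00295, g' = -0.9272 → V/F = 0.6614
Converged at V/F = 0.6614.

V/F = 0.6614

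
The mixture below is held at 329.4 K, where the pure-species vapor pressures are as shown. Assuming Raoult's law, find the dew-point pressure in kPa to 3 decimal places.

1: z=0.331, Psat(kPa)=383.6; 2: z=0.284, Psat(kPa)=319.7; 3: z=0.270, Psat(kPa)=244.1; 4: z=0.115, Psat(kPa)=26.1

At the dew point ψ → 1, so Σzᵢ/Kᵢ = 1 with Kᵢ = Pᵢˢᵃᵗ/P ⇒ 1/P = Σzᵢ/Pᵢˢᵃᵗ.
1/P = 0.331/383.6 + 0.284/319.7 + 0.270/244.1 + 0.115/26.1 = 0.007263 ⇒ P = 137.676 kPa

Pdew = 137.676 kPa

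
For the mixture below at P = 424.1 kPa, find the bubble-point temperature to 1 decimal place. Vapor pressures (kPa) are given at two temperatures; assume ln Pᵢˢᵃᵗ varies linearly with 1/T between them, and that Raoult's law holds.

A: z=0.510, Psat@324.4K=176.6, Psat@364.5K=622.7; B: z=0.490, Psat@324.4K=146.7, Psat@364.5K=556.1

Bubble-point temperature: ΣzᵢPᵢˢᵃᵗ(T) = P. Interpolate ln Pᵢˢᵃᵗ = aᵢ + bᵢ/T.
  T = 324.4 K: ΣzᵢPᵢˢᵃᵗ = 161.95 kPa
  T = 364.5 K: ΣzᵢPᵢˢᵃᵗ = 590.07 kPa
  T = 344.4 K: ΣzᵢPᵢˢᵃᵗ = 320.42 kPa
  T = 354.4 K: ΣzᵢPᵢˢᵃᵗ = 437.92 kPa
  T = 349.4 K: ΣzᵢPᵢˢᵃᵗ = 375.42 kPa
  T = 351.9 K: ΣzᵢPᵢˢᵃᵗ = 405.69 kPa
Interpolating between 351.9 K and 354.4 K gives T ≈ 353.3 K.

T = 353.3 K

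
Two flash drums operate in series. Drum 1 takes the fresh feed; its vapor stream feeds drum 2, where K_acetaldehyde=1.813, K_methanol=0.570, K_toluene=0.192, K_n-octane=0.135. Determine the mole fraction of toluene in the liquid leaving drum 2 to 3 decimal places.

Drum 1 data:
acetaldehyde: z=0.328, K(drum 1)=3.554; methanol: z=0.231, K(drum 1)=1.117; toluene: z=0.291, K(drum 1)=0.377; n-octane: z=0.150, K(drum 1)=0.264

Drum 1:
Rachford–Rice: g(ψ₁) = Σ zᵢ(Kᵢ−1)/(1+ψ₁(Kᵢ−1)) = 0.
Feasibility: ΣzᵢKᵢ = 1.573, Σzᵢ/Kᵢ = 1.639 — both > 1, two phases present.
Newton–Raphson from ψ₁ = 0.31:
  ψ₁ = 0.310: g = 0.1259, g' = -0.979 → ψ₁ = 0.439
  ψ₁ = 0.439: g = 0.0084, g' = -0.870 → ψ₁ = 0.448
Converged at ψ₁ = 0.448.
Drum-1 compositions:
  acetaldehyde: x = 0.153, y = 0.544
  methanol: x = 0.219, y = 0.245
  toluene: x = 0.404, y = 0.152
  n-octane: x = 0.224, y = 0.059
Drum-2 feed = drum-1 vapor: z₂ = (0.5435, 0.2452, 0.1522, 0.0591).
Drum 2:
Let ψ₂ = V/F and solve Σ zᵢ(Kᵢ−1)/(1+ψ₂(Kᵢ−1)) = 0.
Feasibility: ΣzᵢKᵢ = 1.162, Σzᵢ/Kᵢ = 1.960 — both > 1, two phases present.
Iterate (Newton) starting at ψ₂ = 0.5:
  ψ₂ = 0.500: g = -0.1165, g' = -0.672 → ψ₂ = 0.327
  ψ₂ = 0.327: g = -0.0118, g' = -0.555 → ψ₂ = 0.305
Converged at ψ₂ = 0.305.
  acetaldehyde: x = 0.435, y = 0.790
  methanol: x = 0.282, y = 0.161
  toluene: x = 0.202, y = 0.039
  n-octane: x = 0.080, y = 0.011

x_toluene (drum 2) = 0.202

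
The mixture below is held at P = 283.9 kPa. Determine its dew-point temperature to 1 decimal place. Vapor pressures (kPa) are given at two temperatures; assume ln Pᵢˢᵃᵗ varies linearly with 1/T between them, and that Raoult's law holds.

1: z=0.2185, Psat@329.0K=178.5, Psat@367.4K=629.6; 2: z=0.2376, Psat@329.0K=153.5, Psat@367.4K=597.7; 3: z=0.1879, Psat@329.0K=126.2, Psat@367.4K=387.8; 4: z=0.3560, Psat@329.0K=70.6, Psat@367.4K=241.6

T = 358.4 K

Dew-point temperature: Σzᵢ·P/Pᵢˢᵃᵗ(T) = 1. Interpolate ln Pᵢˢᵃᵗ = aᵢ + bᵢ/T.
  T = 329.0 K: ΣzᵢP/Pᵢˢᵃᵗ = 2.6412
  T = 367.4 K: ΣzᵢP/Pᵢˢᵃᵗ = 0.7673
  T = 348.2 K: ΣzᵢP/Pᵢˢᵃᵗ = 1.3751
  T = 357.8 K: ΣzᵢP/Pᵢˢᵃᵗ = 1.0190
  T = 362.6 K: ΣzᵢP/Pᵢˢᵃᵗ = 0.8825
  T = 360.2 K: ΣzᵢP/Pᵢˢᵃᵗ = 0.9479
Interpolating between 357.8 K and 360.2 K gives T ≈ 358.4 K.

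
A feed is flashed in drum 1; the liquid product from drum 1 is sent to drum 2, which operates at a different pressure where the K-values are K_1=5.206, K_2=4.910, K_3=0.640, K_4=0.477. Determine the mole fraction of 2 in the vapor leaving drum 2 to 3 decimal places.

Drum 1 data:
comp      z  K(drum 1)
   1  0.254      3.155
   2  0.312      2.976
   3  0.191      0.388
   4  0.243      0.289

Drum 1:
Material balance + equilibrium reduce to Σ zᵢ(Kᵢ−1)/(1+ψ₁(Kᵢ−1)) = 0.
g(0) = ΣzᵢKᵢ − 1 = 0.874 and g(1) = 1 − Σzᵢ/Kᵢ = -0.518, so a root lies in (0, 1).
Newton–Raphson from ψ₁ = 0.5:
  ψ₁ = 0.500: g = 0.1371, g' = -1.026 → ψ₁ = 0.634
  ψ₁ = 0.634: g = -0.0002, g' = -1.049 → ψ₁ = 0.633
Converged at ψ₁ = 0.633.
Drum-1 compositions:
  1: x = 0.107, y = 0.339
  2: x = 0.139, y = 0.412
  3: x = 0.312, y = 0.121
  4: x = 0.442, y = 0.128
Drum-2 feed = drum-1 liquid: z₂ = (0.1074, 0.1386, 0.3119, 0.4421).
Drum 2:
Let ψ₂ = V/F and solve Σ zᵢ(Kᵢ−1)/(1+ψ₂(Kᵢ−1)) = 0.
Feasibility: ΣzᵢKᵢ = 1.650, Σzᵢ/Kᵢ = 1.463 — both > 1, two phases present.
Newton iteration, ψ₂⁰ = 0.5:
  ψ₂ = 0.500: g = -0.1211, g' = -0.722 → ψ₂ = 0.332
  ψ₂ = 0.332: g = 0.0167, g' = -0.961 → ψ₂ = 0.350
Converged at ψ₂ = 0.350.
  1: x = 0.043, y = 0.226
  2: x = 0.059, y = 0.287
  3: x = 0.357, y = 0.228
  4: x = 0.541, y = 0.258

y_2 (drum 2) = 0.287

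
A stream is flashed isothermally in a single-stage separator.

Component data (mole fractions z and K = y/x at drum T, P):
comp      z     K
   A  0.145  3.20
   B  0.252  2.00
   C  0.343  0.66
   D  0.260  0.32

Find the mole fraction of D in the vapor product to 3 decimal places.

Material balance + equilibrium reduce to Σ zᵢ(Kᵢ−1)/(1+β(Kᵢ−1)) = 0.
Check two-phase: ΣzᵢKᵢ = 1.278 > 1 and Σzᵢ/Kᵢ = 1.504 > 1, so g(0) = 0.278 > 0 and g(1) = -0.504 < 0.
Iterate (Newton) starting at β = 0.45:
  β = 0.450: g = -0.0583, g' = -0.602 → β = 0.353
  β = 0.353: g = 0.0006, g' = -0.619 → β = 0.354
Converged at β = 0.354.
Compositions from xᵢ = zᵢ/(1+β(Kᵢ−1)), yᵢ = Kᵢxᵢ:
  A: x = 0.082, y = 0.261
  B: x = 0.186, y = 0.372
  C: x = 0.390, y = 0.257
  D: x = 0.342, y = 0.110

y_D = 0.110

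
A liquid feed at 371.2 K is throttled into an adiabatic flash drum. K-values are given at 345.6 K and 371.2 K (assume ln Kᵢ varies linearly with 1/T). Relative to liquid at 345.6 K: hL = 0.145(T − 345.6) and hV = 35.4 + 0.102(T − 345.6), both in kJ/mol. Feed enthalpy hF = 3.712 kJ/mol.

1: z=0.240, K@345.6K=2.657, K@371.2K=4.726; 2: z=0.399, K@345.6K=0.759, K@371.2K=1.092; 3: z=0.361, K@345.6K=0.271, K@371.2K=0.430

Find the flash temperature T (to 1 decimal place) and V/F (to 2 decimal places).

T = 347.7 K, V/F = 0.10

Adiabatic flash: solve Rachford–Rice at each trial T, then check hF = ψ·hV(T) + (1−ψ)·hL(T).
  T = 345.6 K: K = (2.657, 0.759, 0.271), RR gives ψ = 0.046, H_out = 1.627 kJ/mol
  T = 371.2 K: K = (4.726, 1.092, 0.430), RR gives ψ = 0.597, H_out = 24.201 kJ/mol
  T = 358.4 K: K = (3.580, 0.916, 0.344), RR gives ψ = 0.327, H_out = 13.260 kJ/mol
  T = 352.0 K: K = (3.093, 0.835, 0.306), RR gives ψ = 0.194, H_out = 7.737 kJ/mol
  T = 348.8 K: K = (2.869, 0.797, 0.288), RR gives ψ = 0.123, H_out = 4.792 kJ/mol
  T = 347.2 K: K = (2.761, 0.778, 0.279), RR gives ψ = 0.085, H_out = 3.243 kJ/mol
Linear interpolation between T = 347.2 (H_out = 3.243) and T = 348.8 (H_out = 4.792) on hF = 3.712 gives T ≈ 347.7 K, at which ψ = 0.10.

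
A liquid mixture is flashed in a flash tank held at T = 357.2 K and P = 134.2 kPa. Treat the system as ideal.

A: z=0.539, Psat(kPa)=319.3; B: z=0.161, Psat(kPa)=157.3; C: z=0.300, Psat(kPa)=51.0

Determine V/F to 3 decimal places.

V/F = 0.813

Raoult's law: Kᵢ = Pᵢˢᵃᵗ/P = Pᵢˢᵃᵗ/134.2.
  K_A = 319.3/134.2 = 2.37928, K_B = 157.3/134.2 = 1.17213, K_C = 51.0/134.2 = 0.38003
Iterate (Newton) starting at V/F = 0.56:
  V/F = 0.560: g = 0.1598, g' = -0.601 → V/F = 0.826
  V/F = 0.826: g = -0.0094, g' = -0.712 → V/F = 0.813
Converged at V/F = 0.813.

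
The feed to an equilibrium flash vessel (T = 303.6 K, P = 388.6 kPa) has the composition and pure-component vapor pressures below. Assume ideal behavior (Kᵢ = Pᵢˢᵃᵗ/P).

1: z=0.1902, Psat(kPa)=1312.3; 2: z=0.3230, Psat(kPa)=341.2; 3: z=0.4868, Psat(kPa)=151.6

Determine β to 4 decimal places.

Raoult's law: Kᵢ = Pᵢˢᵃᵗ/P = Pᵢˢᵃᵗ/388.6.
  K_1 = 1312.3/388.6 = 3.376994, K_2 = 341.2/388.6 = 0.878024, K_3 = 151.6/388.6 = 0.390118
Let β = V/F and solve Σ zᵢ(Kᵢ−1)/(1+β(Kᵢ−1)) = 0.
Feasibility: ΣzᵢKᵢ = 1.1158, Σzᵢ/Kᵢ = 1.6720 — both > 1, two phases present.
Newton iteration, β⁰ = 0.48:
  β = 0.4800: g = -0.25046, g' = -0.6019 → β = 0.0639
  β = 0.0639: g = 0.04389, g' = -1.0110 → β = 0.1073
  β = 0.1073: g = 0.00265, g' = -0.8946 → β = 0.1102
Converged at β = 0.1102.

β = 0.1102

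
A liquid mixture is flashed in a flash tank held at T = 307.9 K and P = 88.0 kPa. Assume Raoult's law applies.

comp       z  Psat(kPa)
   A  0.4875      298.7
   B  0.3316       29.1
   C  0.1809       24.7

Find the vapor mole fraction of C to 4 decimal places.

Raoult's law: Kᵢ = Pᵢˢᵃᵗ/P = Pᵢˢᵃᵗ/88.0.
  K_A = 298.7/88.0 = 3.394318, K_B = 29.1/88.0 = 0.330682, K_C = 24.7/88.0 = 0.280682
Let β = V/F and solve Σ zᵢ(Kᵢ−1)/(1+β(Kᵢ−1)) = 0.
Check two-phase: ΣzᵢKᵢ = 1.8152 > 1 and Σzᵢ/Kᵢ = 1.7909 > 1, so g(0) = 0.8152 > 0 and g(1) = -0.7909 < 0.
Newton iteration, β⁰ = 0.67:
  β = 0.6700: g = -0.20537, g' = -1.2492 → β = 0.5056
  β = 0.5056: g = -0.01194, g' = -1.1425 → β = 0.4951
Converged at β = 0.4951.
Compositions from xᵢ = zᵢ/(1+β(Kᵢ−1)), yᵢ = Kᵢxᵢ:
  A: x = 0.2231, y = 0.7571
  B: x = 0.4960, y = 0.1640
  C: x = 0.2810, y = 0.0789

y_C = 0.0789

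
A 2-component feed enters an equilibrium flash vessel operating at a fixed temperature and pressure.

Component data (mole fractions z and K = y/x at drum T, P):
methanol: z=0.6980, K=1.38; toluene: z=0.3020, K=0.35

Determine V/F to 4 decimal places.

Material balance + equilibrium reduce to Σ zᵢ(Kᵢ−1)/(1+V/F(Kᵢ−1)) = 0.
g(0) = ΣzᵢKᵢ − 1 = 0.0689 and g(1) = 1 − Σzᵢ/Kᵢ = -0.3687, so a root lies in (0, 1).
Binary case is linear: z₁(K₁−1)(1+V/F(K₂−1)) + z₂(K₂−1)(1+V/F(K₁−1)) = 0
⇒ V/F = [z₁(K₁−1)+z₂(K₂−1)] / [−(K₁−1)(K₂−1)] = 0.06894/0.24700 = 0.2791

V/F = 0.2791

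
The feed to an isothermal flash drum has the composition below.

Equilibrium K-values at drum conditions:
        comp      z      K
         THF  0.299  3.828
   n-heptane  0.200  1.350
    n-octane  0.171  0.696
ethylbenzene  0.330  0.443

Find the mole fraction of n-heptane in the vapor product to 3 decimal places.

y_n-heptane = 0.220

Material balance + equilibrium reduce to Σ zᵢ(Kᵢ−1)/(1+V/F(Kᵢ−1)) = 0.
Feasibility: ΣzᵢKᵢ = 1.680, Σzᵢ/Kᵢ = 1.217 — both > 1, two phases present.
Newton–Raphson from V/F = 0.53:
  V/F = 0.530: g = 0.0747, g' = -0.629 → V/F = 0.649
  V/F = 0.649: g = 0.0028, g' = -0.589 → V/F = 0.653
Converged at V/F = 0.653.
Compositions from xᵢ = zᵢ/(1+V/F(Kᵢ−1)), yᵢ = Kᵢxᵢ:
  THF: x = 0.105, y = 0.402
  n-heptane: x = 0.163, y = 0.220
  n-octane: x = 0.213, y = 0.149
  ethylbenzene: x = 0.519, y = 0.230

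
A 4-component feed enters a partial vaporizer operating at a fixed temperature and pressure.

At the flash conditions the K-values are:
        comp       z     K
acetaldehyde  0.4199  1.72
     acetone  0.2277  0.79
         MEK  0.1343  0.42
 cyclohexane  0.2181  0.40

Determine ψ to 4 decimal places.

ψ = 0.1333

Material balance + equilibrium reduce to Σ zᵢ(Kᵢ−1)/(1+ψ(Kᵢ−1)) = 0.
Check two-phase: ΣzᵢKᵢ = 1.0458 > 1 and Σzᵢ/Kᵢ = 1.3974 > 1, so g(0) = 0.0458 > 0 and g(1) = -0.3974 < 0.
Iterate (Newton) starting at ψ = 0.5:
  ψ = 0.5000: g = -0.12778, g' = -0.3801 → ψ = 0.1638
  ψ = 0.1638: g = -0.01028, g' = -0.3367 → ψ = 0.1333
Converged at ψ = 0.1333.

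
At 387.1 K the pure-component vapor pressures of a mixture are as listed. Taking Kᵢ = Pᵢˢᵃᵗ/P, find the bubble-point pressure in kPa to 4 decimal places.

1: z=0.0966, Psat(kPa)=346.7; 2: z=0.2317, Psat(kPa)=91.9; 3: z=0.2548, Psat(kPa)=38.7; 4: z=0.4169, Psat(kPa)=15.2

At the bubble point ψ → 0, so ΣzᵢKᵢ = 1 with Kᵢ = Pᵢˢᵃᵗ/P ⇒ P = ΣzᵢPᵢˢᵃᵗ.
P = 0.0966·346.7 + 0.2317·91.9 + 0.2548·38.7 + 0.4169·15.2 = 70.9821 kPa

Pbub = 70.9821 kPa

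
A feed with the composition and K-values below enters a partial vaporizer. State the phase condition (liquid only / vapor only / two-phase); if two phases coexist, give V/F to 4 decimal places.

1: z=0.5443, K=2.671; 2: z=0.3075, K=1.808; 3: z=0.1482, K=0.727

ΣzᵢKᵢ = 2.1175; Σzᵢ/Kᵢ = 0.5777.
Since Σzᵢ/Kᵢ < 1 the mixture is above its dew point — single vapor phase.

vapor only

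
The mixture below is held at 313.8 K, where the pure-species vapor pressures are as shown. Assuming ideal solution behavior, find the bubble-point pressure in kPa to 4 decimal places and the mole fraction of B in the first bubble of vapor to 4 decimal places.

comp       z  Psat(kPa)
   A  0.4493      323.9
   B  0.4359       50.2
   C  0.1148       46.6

At the bubble point ψ → 0, so ΣzᵢKᵢ = 1 with Kᵢ = Pᵢˢᵃᵗ/P ⇒ P = ΣzᵢPᵢˢᵃᵗ.
P = 0.4493·323.9 + 0.4359·50.2 + 0.1148·46.6 = 172.7601 kPa
yᵢ = zᵢPᵢˢᵃᵗ/P ⇒ y_B = 0.4359·50.2/172.7601 = 0.1267

Pbub = 172.7601 kPa, y_B = 0.1267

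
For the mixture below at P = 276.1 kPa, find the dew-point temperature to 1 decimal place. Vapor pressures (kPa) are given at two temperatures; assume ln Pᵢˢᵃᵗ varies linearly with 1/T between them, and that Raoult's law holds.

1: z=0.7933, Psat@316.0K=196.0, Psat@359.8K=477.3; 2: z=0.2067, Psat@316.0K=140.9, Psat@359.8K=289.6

Dew-point temperature: Σzᵢ·P/Pᵢˢᵃᵗ(T) = 1. Interpolate ln Pᵢˢᵃᵗ = aᵢ + bᵢ/T.
  T = 316.0 K: ΣzᵢP/Pᵢˢᵃᵗ = 1.5225
  T = 359.8 K: ΣzᵢP/Pᵢˢᵃᵗ = 0.6560
  T = 337.9 K: ΣzᵢP/Pᵢˢᵃᵗ = 0.9718
  T = 326.9 K: ΣzᵢP/Pᵢˢᵃᵗ = 1.2082
  T = 332.4 K: ΣzᵢP/Pᵢˢᵃᵗ = 1.0816
  T = 335.1 K: ΣzᵢP/Pᵢˢᵃᵗ = 1.0257
Interpolating between 335.1 K and 337.9 K gives T ≈ 336.4 K.

T = 336.4 K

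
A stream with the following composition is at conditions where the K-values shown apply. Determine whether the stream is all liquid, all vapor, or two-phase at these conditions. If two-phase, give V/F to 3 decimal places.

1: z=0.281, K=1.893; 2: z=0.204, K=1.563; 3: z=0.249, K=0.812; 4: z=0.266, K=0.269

ΣzᵢKᵢ = 1.125; Σzᵢ/Kᵢ = 1.574.
Both exceed 1, so a two-phase solution exists.
Newton iteration, ψ⁰ = 0.43:
  ψ = 0.430: g = -0.0607, g' = -0.472 → ψ = 0.301
  ψ = 0.301: g = -0.0030, g' = -0.430 → ψ = 0.294
Converged at ψ = 0.294.

two-phase, V/F = 0.294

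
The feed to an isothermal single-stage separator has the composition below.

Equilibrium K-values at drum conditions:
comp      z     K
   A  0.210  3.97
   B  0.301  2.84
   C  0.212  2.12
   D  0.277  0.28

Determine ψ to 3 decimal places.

ψ = 0.850

Newton iteration, ψ⁰ = 0.5:
  ψ = 0.500: g = 0.3800, g' = -1.036 → ψ = 0.867
  ψ = 0.867: g = -0.0221, g' = -1.381 → ψ = 0.851
  ψ = 0.851: g = -0.0004, g' = -1.330 → ψ = 0.850
Converged at ψ = 0.850.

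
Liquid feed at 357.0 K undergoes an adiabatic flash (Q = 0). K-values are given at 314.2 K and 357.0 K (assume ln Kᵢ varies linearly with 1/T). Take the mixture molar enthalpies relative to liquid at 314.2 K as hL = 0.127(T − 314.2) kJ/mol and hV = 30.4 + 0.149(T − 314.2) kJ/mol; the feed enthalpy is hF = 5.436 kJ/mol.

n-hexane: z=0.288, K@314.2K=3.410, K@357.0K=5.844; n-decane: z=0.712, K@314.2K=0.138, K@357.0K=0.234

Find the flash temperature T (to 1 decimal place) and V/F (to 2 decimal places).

Adiabatic flash: solve Rachford–Rice at each trial T, then check hF = ψ·hV(T) + (1−ψ)·hL(T).
  T = 314.2 K: K = (3.410, 0.138), RR gives ψ = 0.039, H_out = 1.176 kJ/mol
  T = 357.0 K: K = (5.844, 0.234), RR gives ψ = 0.229, H_out = 12.613 kJ/mol
  T = 335.6 K: K = (4.541, 0.183), RR gives ψ = 0.151, H_out = 7.390 kJ/mol
  T = 324.9 K: K = (3.954, 0.160), RR gives ψ = 0.102, H_out = 4.472 kJ/mol
  T = 330.2 K: K = (4.239, 0.171), RR gives ψ = 0.128, H_out = 5.954 kJ/mol
  T = 327.5 K: K = (4.093, 0.165), RR gives ψ = 0.115, H_out = 5.210 kJ/mol
  T = 328.9 K: K = (4.168, 0.168), RR gives ψ = 0.121, H_out = 5.598 kJ/mol
Linear interpolation between T = 327.5 (H_out = 5.210) and T = 328.9 (H_out = 5.598) on hF = 5.436 gives T ≈ 328.3 K, at which ψ = 0.12.

T = 328.3 K, V/F = 0.12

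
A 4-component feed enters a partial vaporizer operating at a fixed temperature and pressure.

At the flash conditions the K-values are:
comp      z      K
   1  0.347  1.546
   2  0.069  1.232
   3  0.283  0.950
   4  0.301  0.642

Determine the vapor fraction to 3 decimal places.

Material balance + equilibrium reduce to Σ zᵢ(Kᵢ−1)/(1+ψ(Kᵢ−1)) = 0.
Feasibility: ΣzᵢKᵢ = 1.084, Σzᵢ/Kᵢ = 1.047 — both > 1, two phases present.
Newton iteration, ψ⁰ = 0.5:
  ψ = 0.500: g = 0.0174, g' = -0.125 → ψ = 0.640
  ψ = 0.640: g = -0.0000, g' = -0.125 → ψ = 0.639
Converged at ψ = 0.639.

ψ = 0.639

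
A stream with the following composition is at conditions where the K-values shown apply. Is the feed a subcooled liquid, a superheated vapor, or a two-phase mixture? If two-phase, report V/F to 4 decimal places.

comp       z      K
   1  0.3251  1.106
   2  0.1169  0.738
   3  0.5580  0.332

ΣzᵢKᵢ = 0.6311; Σzᵢ/Kᵢ = 2.1331.
Since ΣzᵢKᵢ < 1 the mixture is below its bubble point — single liquid phase.

subcooled liquid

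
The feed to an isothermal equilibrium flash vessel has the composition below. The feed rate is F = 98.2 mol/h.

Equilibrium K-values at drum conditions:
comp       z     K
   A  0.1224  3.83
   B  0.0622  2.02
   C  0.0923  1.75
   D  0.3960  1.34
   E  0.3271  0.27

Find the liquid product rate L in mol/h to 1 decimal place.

L = 52.7 mol/h

Rachford–Rice: g(ψ) = Σ zᵢ(Kᵢ−1)/(1+ψ(Kᵢ−1)) = 0.
g(0) = ΣzᵢKᵢ − 1 = 0.3749 and g(1) = 1 − Σzᵢ/Kᵢ = -0.6225, so a root lies in (0, 1).
Iterate (Newton) starting at ψ = 0.5:
  ψ = 0.5000: g = -0.02516, g' = -0.6897 → ψ = 0.4635
  ψ = 0.4635: g = -0.00030, g' = -0.6742 → ψ = 0.4631
Converged at ψ = 0.4631.
Then V = ψ·F = 0.4631·98.2 = 45.5 mol/h and L = F − V = 52.7 mol/h.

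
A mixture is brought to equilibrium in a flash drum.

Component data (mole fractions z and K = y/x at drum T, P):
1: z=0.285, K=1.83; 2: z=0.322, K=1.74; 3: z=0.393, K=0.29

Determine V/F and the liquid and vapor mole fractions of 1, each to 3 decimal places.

V/F = 0.352, x_1 = 0.221, y_1 = 0.404

Rachford–Rice: g(V/F) = Σ zᵢ(Kᵢ−1)/(1+V/F(Kᵢ−1)) = 0.
g(0) = ΣzᵢKᵢ − 1 = 0.196 and g(1) = 1 − Σzᵢ/Kᵢ = -0.696, so a root lies in (0, 1).
Newton–Raphson from V/F = 0.5:
  V/F = 0.500: g = -0.0915, g' = -0.668 → V/F = 0.363
  V/F = 0.363: g = -0.0063, g' = -0.585 → V/F = 0.352
Converged at V/F = 0.352.
Compositions from xᵢ = zᵢ/(1+V/F(Kᵢ−1)), yᵢ = Kᵢxᵢ:
  1: x = 0.221, y = 0.404
  2: x = 0.255, y = 0.444
  3: x = 0.524, y = 0.152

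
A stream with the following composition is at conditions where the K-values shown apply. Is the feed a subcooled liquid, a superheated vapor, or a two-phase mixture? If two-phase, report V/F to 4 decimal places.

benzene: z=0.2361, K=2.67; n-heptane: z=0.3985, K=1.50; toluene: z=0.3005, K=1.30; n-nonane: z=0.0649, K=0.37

superheated vapor

ΣzᵢKᵢ = 1.6428; Σzᵢ/Kᵢ = 0.7607.
Since Σzᵢ/Kᵢ < 1 the mixture is above its dew point — single vapor phase.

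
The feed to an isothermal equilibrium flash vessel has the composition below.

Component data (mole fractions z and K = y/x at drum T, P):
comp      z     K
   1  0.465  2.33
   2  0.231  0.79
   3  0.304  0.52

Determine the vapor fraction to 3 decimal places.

Material balance + equilibrium reduce to Σ zᵢ(Kᵢ−1)/(1+ψ(Kᵢ−1)) = 0.
Check two-phase: ΣzᵢKᵢ = 1.424 > 1 and Σzᵢ/Kᵢ = 1.077 > 1, so g(0) = 0.424 > 0 and g(1) = -0.077 < 0.
Newton–Raphson from ψ = 0.5:
  ψ = 0.500: g = 0.1252, g' = -0.431 → ψ = 0.791
  ψ = 0.791: g = 0.0081, g' = -0.392 → ψ = 0.811
Converged at ψ = 0.811.

ψ = 0.811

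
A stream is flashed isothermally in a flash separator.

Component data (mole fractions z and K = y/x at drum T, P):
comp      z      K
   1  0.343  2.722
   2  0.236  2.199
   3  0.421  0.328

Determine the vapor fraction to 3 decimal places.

ψ = 0.579

Material balance + equilibrium reduce to Σ zᵢ(Kᵢ−1)/(1+ψ(Kᵢ−1)) = 0.
Feasibility: ΣzᵢKᵢ = 1.591, Σzᵢ/Kᵢ = 1.517 — both > 1, two phases present.
Iterate (Newton) starting at ψ = 0.5:
  ψ = 0.500: g = 0.0682, g' = -0.857 → ψ = 0.580
  ψ = 0.580: g = -0.0008, g' = -0.883 → ψ = 0.579
Converged at ψ = 0.579.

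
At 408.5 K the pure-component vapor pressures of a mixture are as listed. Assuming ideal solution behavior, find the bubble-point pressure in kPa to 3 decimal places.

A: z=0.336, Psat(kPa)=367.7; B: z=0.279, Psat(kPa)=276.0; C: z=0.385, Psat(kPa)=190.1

Pbub = 273.740 kPa

At the bubble point ψ → 0, so ΣzᵢKᵢ = 1 with Kᵢ = Pᵢˢᵃᵗ/P ⇒ P = ΣzᵢPᵢˢᵃᵗ.
P = 0.336·367.7 + 0.279·276.0 + 0.385·190.1 = 273.740 kPa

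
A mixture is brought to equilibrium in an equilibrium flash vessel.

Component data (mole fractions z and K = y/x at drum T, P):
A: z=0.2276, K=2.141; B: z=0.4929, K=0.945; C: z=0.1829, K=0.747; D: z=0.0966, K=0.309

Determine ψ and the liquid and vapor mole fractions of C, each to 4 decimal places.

Material balance + equilibrium reduce to Σ zᵢ(Kᵢ−1)/(1+ψ(Kᵢ−1)) = 0.
g(0) = ΣzᵢKᵢ − 1 = 0.1196 and g(1) = 1 − Σzᵢ/Kᵢ = -0.1854, so a root lies in (0, 1).
Newton iteration, ψ⁰ = 0.5:
  ψ = 0.5000: g = -0.01748, g' = -0.2447 → ψ = 0.4286
  ψ = 0.4286: g = -0.00009, g' = -0.2430 → ψ = 0.4282
Converged at ψ = 0.4282.
Compositions from xᵢ = zᵢ/(1+ψ(Kᵢ−1)), yᵢ = Kᵢxᵢ:
  A: x = 0.1529, y = 0.3274
  B: x = 0.5048, y = 0.4770
  C: x = 0.2051, y = 0.1532
  D: x = 0.1372, y = 0.0424

ψ = 0.4282, x_C = 0.2051, y_C = 0.1532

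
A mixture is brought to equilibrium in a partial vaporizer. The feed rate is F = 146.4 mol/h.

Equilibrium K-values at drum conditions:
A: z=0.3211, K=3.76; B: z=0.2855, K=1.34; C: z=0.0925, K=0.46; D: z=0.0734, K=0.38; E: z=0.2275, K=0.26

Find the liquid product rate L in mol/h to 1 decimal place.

L = 64.3 mol/h

Newton iteration, V/F⁰ = 0.3:
  V/F = 0.3000: g = 0.24100, g' = -1.0460 → V/F = 0.5304
  V/F = 0.5304: g = 0.02700, g' = -0.8798 → V/F = 0.5611
  V/F = 0.5611: g = -0.00008, g' = -0.8860 → V/F = 0.5610
Converged at V/F = 0.5610.
Then V = V/F·F = 0.5610·146.4 = 82.1 mol/h and L = F − V = 64.3 mol/h.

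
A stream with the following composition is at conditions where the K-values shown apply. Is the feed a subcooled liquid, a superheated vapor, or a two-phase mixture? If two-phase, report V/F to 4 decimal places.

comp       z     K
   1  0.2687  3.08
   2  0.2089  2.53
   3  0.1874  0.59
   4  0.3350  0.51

two-phase, V/F = 0.7440

ΣzᵢKᵢ = 1.6375; Σzᵢ/Kᵢ = 1.1443.
Both exceed 1, so a two-phase solution exists.
Newton–Raphson from ψ = 0.66:
  ψ = 0.6600: g = 0.04662, g' = -0.5625 → ψ = 0.7429
  ψ = 0.7429: g = 0.00059, g' = -0.5506 → ψ = 0.7440
Converged at ψ = 0.7440.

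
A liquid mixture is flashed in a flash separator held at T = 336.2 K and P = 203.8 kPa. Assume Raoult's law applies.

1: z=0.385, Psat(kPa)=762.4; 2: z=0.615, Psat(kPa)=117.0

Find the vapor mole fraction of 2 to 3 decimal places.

y_2 = 0.497

Raoult's law: Kᵢ = Pᵢˢᵃᵗ/P = Pᵢˢᵃᵗ/203.8.
  K_1 = 762.4/203.8 = 3.74092, K_2 = 117.0/203.8 = 0.57409
Iterate (Newton) starting at β = 0.68:
  β = 0.680: g = -0.0002, g' = -0.574 → β = 0.680
Converged at β = 0.680.
Compositions from xᵢ = zᵢ/(1+β(Kᵢ−1)), yᵢ = Kᵢxᵢ:
  1: x = 0.134, y = 0.503
  2: x = 0.866, y = 0.497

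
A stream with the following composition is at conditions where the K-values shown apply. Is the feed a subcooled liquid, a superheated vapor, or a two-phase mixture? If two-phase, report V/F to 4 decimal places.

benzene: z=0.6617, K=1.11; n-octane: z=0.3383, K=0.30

ΣzᵢKᵢ = 0.8360; Σzᵢ/Kᵢ = 1.7238.
Since ΣzᵢKᵢ < 1 the mixture is below its bubble point — single liquid phase.

subcooled liquid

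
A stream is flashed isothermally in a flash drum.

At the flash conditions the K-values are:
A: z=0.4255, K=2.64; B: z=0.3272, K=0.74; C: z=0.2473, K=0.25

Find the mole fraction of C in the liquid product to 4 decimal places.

Let β = V/F and solve Σ zᵢ(Kᵢ−1)/(1+β(Kᵢ−1)) = 0.
Check two-phase: ΣzᵢKᵢ = 1.4273 > 1 and Σzᵢ/Kᵢ = 1.5925 > 1, so g(0) = 0.4273 > 0 and g(1) = -0.5925 < 0.
Newton–Raphson from β = 0.5:
  β = 0.5000: g = -0.01113, g' = -0.7308 → β = 0.4848
  β = 0.4848: g = -0.00003, g' = -0.7276 → β = 0.4847
Converged at β = 0.4847.
Compositions from xᵢ = zᵢ/(1+β(Kᵢ−1)), yᵢ = Kᵢxᵢ:
  A: x = 0.2371, y = 0.6258
  B: x = 0.3744, y = 0.2770
  C: x = 0.3886, y = 0.0971

x_C = 0.3886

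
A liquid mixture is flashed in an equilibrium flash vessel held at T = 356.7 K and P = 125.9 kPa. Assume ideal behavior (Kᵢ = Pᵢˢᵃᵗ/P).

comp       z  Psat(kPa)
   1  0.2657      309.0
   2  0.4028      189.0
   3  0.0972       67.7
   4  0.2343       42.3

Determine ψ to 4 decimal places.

Raoult's law: Kᵢ = Pᵢˢᵃᵗ/P = Pᵢˢᵃᵗ/125.9.
  K_1 = 309.0/125.9 = 2.454329, K_2 = 189.0/125.9 = 1.501191, K_3 = 67.7/125.9 = 0.537728, K_4 = 42.3/125.9 = 0.335981
Iterate (Newton) starting at ψ = 0.5:
  ψ = 0.5000: g = 0.09381, g' = -0.5197 → ψ = 0.6805
  ψ = 0.6805: g = -0.00464, g' = -0.5863 → ψ = 0.6726
  ψ = 0.6726: g = -0.00002, g' = -0.5813 → ψ = 0.6725
Converged at ψ = 0.6725.

ψ = 0.6725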